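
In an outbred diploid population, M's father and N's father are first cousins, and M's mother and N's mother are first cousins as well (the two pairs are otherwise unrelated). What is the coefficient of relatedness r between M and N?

0.0625

Wright's path rule: contributions from independent ancestry routes add.
M and N are related in two ways: second cousins through their fathers (r = 1/32) and second cousins through their mothers (r = 1/32).
r = 1/32 + 1/32 = 1/16 = 0.0625.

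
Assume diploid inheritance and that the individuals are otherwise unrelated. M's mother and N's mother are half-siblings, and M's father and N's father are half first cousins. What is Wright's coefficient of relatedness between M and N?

0.078125

Wright's path rule: contributions from independent ancestry routes add.
M and N are related in two ways: half first cousins through their mothers (r = 1/16) and half second cousins through their fathers (r = 1/64).
r = 1/16 + 1/64 = 5/64 = 0.078125.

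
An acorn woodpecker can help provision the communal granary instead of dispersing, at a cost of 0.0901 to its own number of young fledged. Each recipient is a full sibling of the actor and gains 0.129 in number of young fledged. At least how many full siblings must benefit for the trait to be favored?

2

r to a full sibling = 1/2 (full sibs share both parents — two paths of length 2: r = 2·(1/2)^2 = 1/2).
Hamilton's rule: n·r·B > C  ⇒  n > C/(r·B) = 0.0901/(0.5·0.129) = 1.397.
The smallest integer exceeding 1.397 is 2.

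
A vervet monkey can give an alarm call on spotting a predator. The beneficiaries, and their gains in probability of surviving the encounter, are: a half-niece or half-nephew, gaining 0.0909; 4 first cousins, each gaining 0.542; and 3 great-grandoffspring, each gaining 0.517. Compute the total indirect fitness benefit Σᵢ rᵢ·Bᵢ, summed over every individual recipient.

0.4762375

r to a half-niece or half-nephew = 0.125 (half-aunt/uncle↔niece/nephew: one path of length 3: r = (1/2)^3 = 1/8).
r to a first cousin = 0.125 (first cousins share one grandparent pair — two paths of length 4: r = 2·(1/2)^4 = 1/8).
r to a great-grandoffspring = 1/8 (three parent–offspring links: r = (1/2)^3 = 1/8).
Summing one r·B term per recipient: 1·0.125·0.0909 + 4·0.125·0.542 + 3·0.125·0.517 = 0.4762375.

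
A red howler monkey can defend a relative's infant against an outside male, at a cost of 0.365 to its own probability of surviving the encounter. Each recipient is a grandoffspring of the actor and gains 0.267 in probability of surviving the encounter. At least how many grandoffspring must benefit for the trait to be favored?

6

r to a grandoffspring = 0.25 (two parent–offspring links: r = (1/2)^2 = 1/4).
Hamilton's rule: n·r·B > C  ⇒  n > C/(r·B) = 0.365/(0.25·0.267) = 5.468.
The smallest integer exceeding 5.468 is 6.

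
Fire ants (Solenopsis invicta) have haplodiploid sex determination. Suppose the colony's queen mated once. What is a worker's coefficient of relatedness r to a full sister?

0.75

Haplodiploid full sisters inherit their father's entire haploid genome identically (contributing 1/2) and on average half of their mother's contribution (1/2 · 1/2 = 1/4); r = 1/2 + 1/4 = 3/4.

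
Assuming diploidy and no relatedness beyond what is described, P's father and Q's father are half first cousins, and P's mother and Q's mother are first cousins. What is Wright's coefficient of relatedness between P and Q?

0.046875

Wright's path rule: contributions from independent ancestry routes add.
P and Q are related in two ways: half second cousins through their fathers (r = 1/64) and second cousins through their mothers (r = 1/32).
r = 1/64 + 1/32 = 0.046875.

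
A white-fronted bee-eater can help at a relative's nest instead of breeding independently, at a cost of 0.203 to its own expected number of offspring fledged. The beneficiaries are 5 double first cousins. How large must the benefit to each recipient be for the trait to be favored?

r to a double first cousin = 0.25 (double first cousins share both grandparent pairs — four paths of length 4: r = 4·(1/2)^4 = 1/4).
Hamilton's rule with n recipients of equal r: n·r·B > C, so B > C/(n·r) = 0.203/(5·0.25) = 0.1624.

0.1624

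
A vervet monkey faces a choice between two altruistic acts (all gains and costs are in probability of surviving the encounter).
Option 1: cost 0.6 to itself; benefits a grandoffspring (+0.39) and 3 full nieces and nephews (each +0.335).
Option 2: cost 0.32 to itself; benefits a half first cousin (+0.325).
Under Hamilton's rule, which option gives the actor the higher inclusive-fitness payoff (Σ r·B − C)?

Option 1: r to a grandoffspring = 0.25.
Option 1: r to a full niece or nephew = 0.25.
Option 1: Σ r·B − C = (1·0.25·0.39 + 3·0.25·0.335) − 0.6 = -0.25125.
Option 2: r to a half first cousin = 0.0625.
Option 2: Σ r·B − C = (1·0.0625·0.325) − 0.32 = -0.2996875.
Option 1 has the higher net inclusive-fitness payoff.

Option 1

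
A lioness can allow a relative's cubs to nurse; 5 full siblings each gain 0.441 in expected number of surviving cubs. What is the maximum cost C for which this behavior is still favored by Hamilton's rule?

r to a full sibling = 0.5 (full sibs share both parents — two paths of length 2: r = 2·(1/2)^2 = 1/2).
Hamilton's rule: n·r·B > C, so the trait is favored while C < n·r·B = 5·0.5·0.441 = 1.1025.

1.1025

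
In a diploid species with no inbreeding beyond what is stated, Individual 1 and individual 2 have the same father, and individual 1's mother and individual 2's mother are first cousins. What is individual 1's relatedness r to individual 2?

Wright's path rule: contributions from independent ancestry routes add.
Individual 1 and individual 2 are related in two ways: half-sibs through their shared father (r = 1/4) and second cousins through their mothers (r = 1/32).
r = 1/4 + 1/32 = 0.28125.

0.28125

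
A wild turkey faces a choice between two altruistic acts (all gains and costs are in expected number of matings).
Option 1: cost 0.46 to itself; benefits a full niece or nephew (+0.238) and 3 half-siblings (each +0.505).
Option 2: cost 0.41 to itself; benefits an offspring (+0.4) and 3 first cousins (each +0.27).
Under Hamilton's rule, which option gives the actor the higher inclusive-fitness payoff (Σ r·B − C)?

Option 1: r to a full niece or nephew = 0.25.
Option 1: r to a half-sibling = 0.25.
Option 1: Σ r·B − C = (1·0.25·0.238 + 3·0.25·0.505) − 0.46 = -0.02175.
Option 2: r to an offspring = 0.5.
Option 2: r to a first cousin = 0.125.
Option 2: Σ r·B − C = (1·0.5·0.4 + 3·0.125·0.27) − 0.41 = -0.10875.
Option 1 has the higher net inclusive-fitness payoff.

Option 1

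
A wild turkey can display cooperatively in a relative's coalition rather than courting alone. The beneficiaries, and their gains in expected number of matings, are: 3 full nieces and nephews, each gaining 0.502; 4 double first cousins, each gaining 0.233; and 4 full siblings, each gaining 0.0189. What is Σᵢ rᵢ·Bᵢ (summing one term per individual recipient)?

0.6473

r to a full niece or nephew = 1/4 (full aunt/uncle↔niece/nephew: two paths of length 3 through the shared grandparent pair: r = 2·(1/2)^3 = 1/4).
r to a double first cousin = 1/4 (double first cousins share both grandparent pairs — four paths of length 4: r = 4·(1/2)^4 = 1/4).
r to a full sibling = 1/2 (full sibs share both parents — two paths of length 2: r = 2·(1/2)^2 = 1/2).
Summing one r·B term per recipient: 3·0.25·0.502 + 4·0.25·0.233 + 4·0.5·0.0189 = 0.6473.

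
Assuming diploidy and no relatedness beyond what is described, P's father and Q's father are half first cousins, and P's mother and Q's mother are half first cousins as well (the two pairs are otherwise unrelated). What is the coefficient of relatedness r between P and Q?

0.03125

Independent pedigree routes through distinct common ancestors add.
P and Q are related in two ways: half second cousins through their fathers (r = 1/64) and half second cousins through their mothers (r = 1/64).
r = 1/64 + 1/64 = 0.03125.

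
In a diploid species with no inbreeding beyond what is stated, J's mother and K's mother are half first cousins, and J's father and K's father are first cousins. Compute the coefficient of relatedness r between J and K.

0.046875

Wright's path rule: contributions from independent ancestry routes add.
J and K are related in two ways: half second cousins through their mothers (r = 1/64) and second cousins through their fathers (r = 1/32).
r = 1/64 + 1/32 = 0.046875.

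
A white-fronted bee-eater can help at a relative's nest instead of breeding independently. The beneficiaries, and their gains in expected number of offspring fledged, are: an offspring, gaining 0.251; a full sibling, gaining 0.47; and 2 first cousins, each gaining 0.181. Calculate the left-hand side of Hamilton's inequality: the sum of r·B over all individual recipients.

r to an offspring = 1/2 (one parent–offspring link: r = (1/2)^1 = 1/2).
r to a full sibling = 1/2 (full sibs share both parents — two paths of length 2: r = 2·(1/2)^2 = 1/2).
r to a first cousin = 1/8 (first cousins share one grandparent pair — two paths of length 4: r = 2·(1/2)^4 = 1/8).
Summing one r·B term per recipient: 1·0.5·0.251 + 1·0.5·0.47 + 2·0.125·0.181 = 0.40575.

0.40575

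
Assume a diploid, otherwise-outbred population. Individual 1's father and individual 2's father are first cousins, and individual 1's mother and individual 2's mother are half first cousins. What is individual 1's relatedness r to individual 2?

Relatedness sums over independent paths through distinct common ancestors.
Individual 1 and individual 2 are related in two ways: second cousins through their fathers (r = 1/32) and half second cousins through their mothers (r = 1/64).
r = 1/32 + 1/64 = 0.046875.

0.046875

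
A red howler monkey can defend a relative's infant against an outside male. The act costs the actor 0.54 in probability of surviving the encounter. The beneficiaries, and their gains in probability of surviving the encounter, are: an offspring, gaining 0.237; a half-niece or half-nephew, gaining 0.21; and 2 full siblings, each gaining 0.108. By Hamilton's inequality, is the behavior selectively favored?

Hamilton's rule: the trait is favored when the sum of r·B over every recipient exceeds the actor's cost C.
r to an offspring = 0.5 (one parent–offspring link: r = (1/2)^1 = 1/2).
r to a half-niece or half-nephew = 1/8 (half-aunt/uncle↔niece/nephew: one path of length 3: r = (1/2)^3 = 1/8).
r to a full sibling = 1/2 (full sibs share both parents — two paths of length 2: r = 2·(1/2)^2 = 1/2).
Summing one r·B term per recipient: 1·0.5·0.237 + 1·0.125·0.21 + 2·0.5·0.108 = 0.25275.
0.25275 < 0.54: the indirect benefit is less than the cost.

No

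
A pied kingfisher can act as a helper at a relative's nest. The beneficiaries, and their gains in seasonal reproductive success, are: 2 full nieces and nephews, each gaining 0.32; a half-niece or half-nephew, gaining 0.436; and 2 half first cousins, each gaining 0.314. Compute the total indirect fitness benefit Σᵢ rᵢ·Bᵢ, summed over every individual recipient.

r to a full niece or nephew = 0.25 (full aunt/uncle↔niece/nephew: two paths of length 3 through the shared grandparent pair: r = 2·(1/2)^3 = 1/4).
r to a half-niece or half-nephew = 1/8 (half-aunt/uncle↔niece/nephew: one path of length 3: r = (1/2)^3 = 1/8).
r to a half first cousin = 0.0625 (half first cousins share one grandparent — one path of length 4: r = (1/2)^4 = 1/16).
Summing one r·B term per recipient: 2·0.25·0.32 + 1·0.125·0.436 + 2·0.0625·0.314 = 0.25375.

0.25375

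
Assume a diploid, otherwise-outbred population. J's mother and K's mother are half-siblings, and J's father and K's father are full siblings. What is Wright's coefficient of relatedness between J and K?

0.1875

With two independent routes of shared ancestry, r is the sum of the two contributions.
J and K are related in two ways: half first cousins through their mothers (r = 1/16) and first cousins through their fathers (r = 1/8).
r = 1/16 + 1/8 = 0.1875.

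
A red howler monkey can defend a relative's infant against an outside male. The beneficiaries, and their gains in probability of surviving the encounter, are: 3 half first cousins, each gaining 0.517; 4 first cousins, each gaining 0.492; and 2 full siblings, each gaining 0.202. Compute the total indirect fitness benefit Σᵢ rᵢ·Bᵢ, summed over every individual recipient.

0.5449375

r to a half first cousin = 1/16 (half first cousins share one grandparent — one path of length 4: r = (1/2)^4 = 1/16).
r to a first cousin = 1/8 (first cousins share one grandparent pair — two paths of length 4: r = 2·(1/2)^4 = 1/8).
r to a full sibling = 1/2 (full sibs share both parents — two paths of length 2: r = 2·(1/2)^2 = 1/2).
Summing one r·B term per recipient: 3·0.0625·0.517 + 4·0.125·0.492 + 2·0.5·0.202 = 0.5449375.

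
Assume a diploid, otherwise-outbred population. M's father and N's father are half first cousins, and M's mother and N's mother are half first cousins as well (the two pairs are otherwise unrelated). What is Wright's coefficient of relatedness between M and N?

0.03125

With two independent routes of shared ancestry, r is the sum of the two contributions.
M and N are related in two ways: half second cousins through their fathers (r = 1/64) and half second cousins through their mothers (r = 1/64).
r = 1/64 + 1/64 = 1/32 = 0.03125.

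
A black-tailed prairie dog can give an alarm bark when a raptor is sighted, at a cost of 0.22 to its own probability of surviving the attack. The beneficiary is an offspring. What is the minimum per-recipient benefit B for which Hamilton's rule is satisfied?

r to an offspring = 1/2 (one parent–offspring link: r = (1/2)^1 = 1/2).
Hamilton's rule with n recipients of equal r: n·r·B > C, so B > C/(n·r) = 0.22/(1·0.5) = 0.44.

0.44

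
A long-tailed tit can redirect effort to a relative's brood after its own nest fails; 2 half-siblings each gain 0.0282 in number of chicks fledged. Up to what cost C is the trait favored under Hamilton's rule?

r to a half-sibling = 1/4 (half-sibs share one parent — one path of length 2: r = (1/2)^2 = 1/4).
Hamilton's rule: n·r·B > C, so the trait is favored while C < n·r·B = 2·0.25·0.0282 = 0.0141.

0.0141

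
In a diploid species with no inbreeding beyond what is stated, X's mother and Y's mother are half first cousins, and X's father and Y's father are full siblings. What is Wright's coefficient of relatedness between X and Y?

0.140625

Relatedness sums over independent paths through distinct common ancestors.
X and Y are related in two ways: half second cousins through their mothers (r = 1/64) and first cousins through their fathers (r = 1/8).
r = 1/64 + 1/8 = 0.140625.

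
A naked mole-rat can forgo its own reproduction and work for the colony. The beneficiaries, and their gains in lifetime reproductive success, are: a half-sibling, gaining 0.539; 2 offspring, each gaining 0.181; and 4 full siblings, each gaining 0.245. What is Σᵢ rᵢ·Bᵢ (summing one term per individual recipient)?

0.80575

r to a half-sibling = 1/4 (half-sibs share one parent — one path of length 2: r = (1/2)^2 = 1/4).
r to an offspring = 1/2 (one parent–offspring link: r = (1/2)^1 = 1/2).
r to a full sibling = 1/2 (full sibs share both parents — two paths of length 2: r = 2·(1/2)^2 = 1/2).
Summing one r·B term per recipient: 1·0.25·0.539 + 2·0.5·0.181 + 4·0.5·0.245 = 0.80575.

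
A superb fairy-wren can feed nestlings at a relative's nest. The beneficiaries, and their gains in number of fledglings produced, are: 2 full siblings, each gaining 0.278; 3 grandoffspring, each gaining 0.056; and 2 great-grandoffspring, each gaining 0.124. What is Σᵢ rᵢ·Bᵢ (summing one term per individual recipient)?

0.351

r to a full sibling = 0.5 (full sibs share both parents — two paths of length 2: r = 2·(1/2)^2 = 1/2).
r to a grandoffspring = 1/4 (two parent–offspring links: r = (1/2)^2 = 1/4).
r to a great-grandoffspring = 1/8 (three parent–offspring links: r = (1/2)^3 = 1/8).
Summing one r·B term per recipient: 2·0.5·0.278 + 3·0.25·0.056 + 2·0.125·0.124 = 0.351.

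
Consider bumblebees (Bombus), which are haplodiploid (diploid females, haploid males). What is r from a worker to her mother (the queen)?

One meiotic link between diploid queen and diploid daughter: r = 1/2.

0.5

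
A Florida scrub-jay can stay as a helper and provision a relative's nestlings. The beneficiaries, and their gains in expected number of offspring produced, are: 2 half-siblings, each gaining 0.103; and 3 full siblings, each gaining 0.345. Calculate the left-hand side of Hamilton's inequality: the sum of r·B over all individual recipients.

0.569

r to a half-sibling = 1/4 (half-sibs share one parent — one path of length 2: r = (1/2)^2 = 1/4).
r to a full sibling = 0.5 (full sibs share both parents — two paths of length 2: r = 2·(1/2)^2 = 1/2).
Summing one r·B term per recipient: 2·0.25·0.103 + 3·0.5·0.345 = 0.569.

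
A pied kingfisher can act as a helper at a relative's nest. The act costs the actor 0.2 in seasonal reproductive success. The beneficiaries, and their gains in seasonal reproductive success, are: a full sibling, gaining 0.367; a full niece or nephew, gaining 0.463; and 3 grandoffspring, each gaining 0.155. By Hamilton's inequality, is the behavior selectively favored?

Yes

Hamilton's rule: the trait is favored when the sum of r·B over every recipient exceeds the actor's cost C.
r to a full sibling = 0.5 (full sibs share both parents — two paths of length 2: r = 2·(1/2)^2 = 1/2).
r to a full niece or nephew = 0.25 (full aunt/uncle↔niece/nephew: two paths of length 3 through the shared grandparent pair: r = 2·(1/2)^3 = 1/4).
r to a grandoffspring = 1/4 (two parent–offspring links: r = (1/2)^2 = 1/4).
Summing one r·B term per recipient: 1·0.5·0.367 + 1·0.25·0.463 + 3·0.25·0.155 = 0.4155.
0.4155 > 0.2: the indirect benefit exceeds the cost.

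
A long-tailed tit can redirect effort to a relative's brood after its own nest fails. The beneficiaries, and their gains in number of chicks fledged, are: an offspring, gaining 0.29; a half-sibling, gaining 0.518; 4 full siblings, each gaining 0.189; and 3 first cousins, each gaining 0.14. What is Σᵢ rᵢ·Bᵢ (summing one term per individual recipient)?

0.705

r to an offspring = 0.5 (one parent–offspring link: r = (1/2)^1 = 1/2).
r to a half-sibling = 1/4 (half-sibs share one parent — one path of length 2: r = (1/2)^2 = 1/4).
r to a full sibling = 1/2 (full sibs share both parents — two paths of length 2: r = 2·(1/2)^2 = 1/2).
r to a first cousin = 1/8 (first cousins share one grandparent pair — two paths of length 4: r = 2·(1/2)^4 = 1/8).
Summing one r·B term per recipient: 1·0.5·0.29 + 1·0.25·0.518 + 4·0.5·0.189 + 3·0.125·0.14 = 0.705.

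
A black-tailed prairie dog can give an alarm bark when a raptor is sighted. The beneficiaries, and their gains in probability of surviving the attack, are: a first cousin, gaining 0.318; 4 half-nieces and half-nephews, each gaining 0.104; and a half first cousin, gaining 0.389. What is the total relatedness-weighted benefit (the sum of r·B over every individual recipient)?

0.1160625

r to a first cousin = 0.125 (first cousins share one grandparent pair — two paths of length 4: r = 2·(1/2)^4 = 1/8).
r to a half-niece or half-nephew = 0.125 (half-aunt/uncle↔niece/nephew: one path of length 3: r = (1/2)^3 = 1/8).
r to a half first cousin = 1/16 (half first cousins share one grandparent — one path of length 4: r = (1/2)^4 = 1/16).
Summing one r·B term per recipient: 1·0.125·0.318 + 4·0.125·0.104 + 1·0.0625·0.389 = 0.1160625.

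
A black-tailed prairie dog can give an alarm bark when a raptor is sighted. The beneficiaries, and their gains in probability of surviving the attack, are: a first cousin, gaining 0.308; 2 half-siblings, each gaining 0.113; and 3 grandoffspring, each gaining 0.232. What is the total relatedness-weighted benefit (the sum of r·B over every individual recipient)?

0.269

r to a first cousin = 1/8 (first cousins share one grandparent pair — two paths of length 4: r = 2·(1/2)^4 = 1/8).
r to a half-sibling = 0.25 (half-sibs share one parent — one path of length 2: r = (1/2)^2 = 1/4).
r to a grandoffspring = 1/4 (two parent–offspring links: r = (1/2)^2 = 1/4).
Summing one r·B term per recipient: 1·0.125·0.308 + 2·0.25·0.113 + 3·0.25·0.232 = 0.269.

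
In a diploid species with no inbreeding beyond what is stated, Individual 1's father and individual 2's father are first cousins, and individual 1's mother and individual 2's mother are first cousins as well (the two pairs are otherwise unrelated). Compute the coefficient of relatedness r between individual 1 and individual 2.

Wright's path rule: contributions from independent ancestry routes add.
Individual 1 and individual 2 are related in two ways: second cousins through their fathers (r = 1/32) and second cousins through their mothers (r = 1/32).
r = 1/32 + 1/32 = 0.0625.

0.0625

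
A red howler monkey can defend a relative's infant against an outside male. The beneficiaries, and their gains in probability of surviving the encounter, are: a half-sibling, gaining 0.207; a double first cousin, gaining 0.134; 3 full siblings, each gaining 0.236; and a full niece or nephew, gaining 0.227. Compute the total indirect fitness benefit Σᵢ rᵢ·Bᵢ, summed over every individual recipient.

0.496

r to a half-sibling = 0.25 (half-sibs share one parent — one path of length 2: r = (1/2)^2 = 1/4).
r to a double first cousin = 0.25 (double first cousins share both grandparent pairs — four paths of length 4: r = 4·(1/2)^4 = 1/4).
r to a full sibling = 0.5 (full sibs share both parents — two paths of length 2: r = 2·(1/2)^2 = 1/2).
r to a full niece or nephew = 1/4 (full aunt/uncle↔niece/nephew: two paths of length 3 through the shared grandparent pair: r = 2·(1/2)^3 = 1/4).
Summing one r·B term per recipient: 1·0.25·0.207 + 1·0.25·0.134 + 3·0.5·0.236 + 1·0.25·0.227 = 0.496.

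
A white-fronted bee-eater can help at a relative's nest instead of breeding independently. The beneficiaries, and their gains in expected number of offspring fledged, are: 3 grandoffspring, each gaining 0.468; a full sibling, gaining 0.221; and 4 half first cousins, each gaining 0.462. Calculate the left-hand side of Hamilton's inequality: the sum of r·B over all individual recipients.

0.577

r to a grandoffspring = 1/4 (two parent–offspring links: r = (1/2)^2 = 1/4).
r to a full sibling = 1/2 (full sibs share both parents — two paths of length 2: r = 2·(1/2)^2 = 1/2).
r to a half first cousin = 0.0625 (half first cousins share one grandparent — one path of length 4: r = (1/2)^4 = 1/16).
Summing one r·B term per recipient: 3·0.25·0.468 + 1·0.5·0.221 + 4·0.0625·0.462 = 0.577.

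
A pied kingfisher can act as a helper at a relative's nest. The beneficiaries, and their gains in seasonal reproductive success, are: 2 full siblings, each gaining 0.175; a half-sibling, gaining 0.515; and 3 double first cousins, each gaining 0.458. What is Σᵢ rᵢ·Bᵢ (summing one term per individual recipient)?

r to a full sibling = 0.5 (full sibs share both parents — two paths of length 2: r = 2·(1/2)^2 = 1/2).
r to a half-sibling = 1/4 (half-sibs share one parent — one path of length 2: r = (1/2)^2 = 1/4).
r to a double first cousin = 1/4 (double first cousins share both grandparent pairs — four paths of length 4: r = 4·(1/2)^4 = 1/4).
Summing one r·B term per recipient: 2·0.5·0.175 + 1·0.25·0.515 + 3·0.25·0.458 = 0.64725.

0.64725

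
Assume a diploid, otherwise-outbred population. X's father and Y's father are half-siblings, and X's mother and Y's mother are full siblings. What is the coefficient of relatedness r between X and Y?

0.1875

Wright's path rule: contributions from independent ancestry routes add.
X and Y are related in two ways: half first cousins through their fathers (r = 1/16) and first cousins through their mothers (r = 1/8).
r = 1/16 + 1/8 = 0.1875.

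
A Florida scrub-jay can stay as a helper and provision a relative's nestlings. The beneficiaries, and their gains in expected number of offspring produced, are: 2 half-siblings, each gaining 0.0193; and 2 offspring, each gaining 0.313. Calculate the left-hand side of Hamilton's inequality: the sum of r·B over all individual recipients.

0.32265

r to a half-sibling = 1/4 (half-sibs share one parent — one path of length 2: r = (1/2)^2 = 1/4).
r to an offspring = 1/2 (one parent–offspring link: r = (1/2)^1 = 1/2).
Summing one r·B term per recipient: 2·0.25·0.0193 + 2·0.5·0.313 = 0.32265.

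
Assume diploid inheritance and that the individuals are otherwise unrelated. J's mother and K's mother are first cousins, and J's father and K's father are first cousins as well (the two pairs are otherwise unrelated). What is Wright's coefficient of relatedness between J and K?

0.0625

Independent pedigree routes through distinct common ancestors add.
J and K are related in two ways: second cousins through their mothers (r = 1/32) and second cousins through their fathers (r = 1/32).
r = 1/32 + 1/32 = 0.0625.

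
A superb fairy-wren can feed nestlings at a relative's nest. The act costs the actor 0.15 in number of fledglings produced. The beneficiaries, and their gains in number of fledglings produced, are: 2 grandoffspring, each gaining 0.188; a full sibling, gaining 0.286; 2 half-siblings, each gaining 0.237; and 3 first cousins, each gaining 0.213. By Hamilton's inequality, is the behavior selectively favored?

Hamilton's rule: the trait is favored when the sum of r·B over every recipient exceeds the actor's cost C.
r to a grandoffspring = 1/4 (two parent–offspring links: r = (1/2)^2 = 1/4).
r to a full sibling = 1/2 (full sibs share both parents — two paths of length 2: r = 2·(1/2)^2 = 1/2).
r to a half-sibling = 0.25 (half-sibs share one parent — one path of length 2: r = (1/2)^2 = 1/4).
r to a first cousin = 1/8 (first cousins share one grandparent pair — two paths of length 4: r = 2·(1/2)^4 = 1/8).
Summing one r·B term per recipient: 2·0.25·0.188 + 1·0.5·0.286 + 2·0.25·0.237 + 3·0.125·0.213 = 0.435375.
0.435375 > 0.15: the indirect benefit exceeds the cost.

Yes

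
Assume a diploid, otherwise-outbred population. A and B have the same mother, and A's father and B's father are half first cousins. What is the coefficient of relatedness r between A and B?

Relatedness sums over independent paths through distinct common ancestors.
A and B are related in two ways: half-sibs through their shared mother (r = 1/4) and half second cousins through their fathers (r = 1/64).
r = 1/4 + 1/64 = 0.265625.

0.265625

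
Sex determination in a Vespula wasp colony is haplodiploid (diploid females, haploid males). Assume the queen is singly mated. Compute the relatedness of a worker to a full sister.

0.75

Haplodiploid full sisters inherit their father's entire haploid genome identically (contributing 1/2) and on average half of their mother's contribution (1/2 · 1/2 = 1/4); r = 1/2 + 1/4 = 3/4.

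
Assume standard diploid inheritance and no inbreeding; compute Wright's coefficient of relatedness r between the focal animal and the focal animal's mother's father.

0.25

Each parent–offspring link contributes a factor of 1/2, and independent paths through distinct common ancestors add.
Two parent–offspring links: r = (1/2)^2 = 1/4.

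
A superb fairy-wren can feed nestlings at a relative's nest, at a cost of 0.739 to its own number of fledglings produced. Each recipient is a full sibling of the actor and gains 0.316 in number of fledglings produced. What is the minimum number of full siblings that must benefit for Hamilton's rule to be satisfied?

5

r to a full sibling = 0.5 (full sibs share both parents — two paths of length 2: r = 2·(1/2)^2 = 1/2).
Hamilton's rule: n·r·B > C  ⇒  n > C/(r·B) = 0.739/(0.5·0.316) = 4.677.
The smallest integer exceeding 4.677 is 5.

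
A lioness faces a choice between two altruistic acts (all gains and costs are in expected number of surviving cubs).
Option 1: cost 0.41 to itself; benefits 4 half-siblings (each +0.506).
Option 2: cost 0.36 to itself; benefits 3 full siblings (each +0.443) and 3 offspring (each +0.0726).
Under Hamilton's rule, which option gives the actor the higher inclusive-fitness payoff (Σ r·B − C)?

Option 2

Option 1: r to a half-sibling = 0.25.
Option 1: Σ r·B − C = (4·0.25·0.506) − 0.41 = 0.096.
Option 2: r to a full sibling = 0.5.
Option 2: r to an offspring = 0.5.
Option 2: Σ r·B − C = (3·0.5·0.443 + 3·0.5·0.0726) − 0.36 = 0.4134.
Option 2 has the higher net inclusive-fitness payoff.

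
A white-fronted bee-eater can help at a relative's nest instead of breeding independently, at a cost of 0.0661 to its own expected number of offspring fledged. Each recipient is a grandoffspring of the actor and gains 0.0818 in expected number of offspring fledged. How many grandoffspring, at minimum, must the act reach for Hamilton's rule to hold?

r to a grandoffspring = 0.25 (two parent–offspring links: r = (1/2)^2 = 1/4).
Hamilton's rule: n·r·B > C  ⇒  n > C/(r·B) = 0.0661/(0.25·0.0818) = 3.232.
The smallest integer exceeding 3.232 is 4.

4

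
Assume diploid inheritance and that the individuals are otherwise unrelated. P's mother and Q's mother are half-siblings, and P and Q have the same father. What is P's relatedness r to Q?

0.3125

Relatedness sums over independent paths through distinct common ancestors.
P and Q are related in two ways: half first cousins through their mothers (r = 1/16) and half-sibs through their shared father (r = 1/4).
r = 1/16 + 1/4 = 5/16 = 0.3125.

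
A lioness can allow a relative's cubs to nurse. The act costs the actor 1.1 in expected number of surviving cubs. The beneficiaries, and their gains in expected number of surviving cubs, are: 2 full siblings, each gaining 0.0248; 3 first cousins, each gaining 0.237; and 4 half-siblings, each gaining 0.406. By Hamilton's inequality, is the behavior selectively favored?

Hamilton's rule: the trait is favored when the sum of r·B over every recipient exceeds the actor's cost C.
r to a full sibling = 0.5 (full sibs share both parents — two paths of length 2: r = 2·(1/2)^2 = 1/2).
r to a first cousin = 1/8 (first cousins share one grandparent pair — two paths of length 4: r = 2·(1/2)^4 = 1/8).
r to a half-sibling = 1/4 (half-sibs share one parent — one path of length 2: r = (1/2)^2 = 1/4).
Summing one r·B term per recipient: 2·0.5·0.0248 + 3·0.125·0.237 + 4·0.25·0.406 = 0.519675.
0.519675 < 1.1: the indirect benefit is less than the cost.

No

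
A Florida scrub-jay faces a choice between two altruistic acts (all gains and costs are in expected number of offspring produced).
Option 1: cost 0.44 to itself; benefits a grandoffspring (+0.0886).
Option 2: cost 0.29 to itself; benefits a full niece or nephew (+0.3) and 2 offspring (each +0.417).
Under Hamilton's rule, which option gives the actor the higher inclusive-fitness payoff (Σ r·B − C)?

Option 1: r to a grandoffspring = 0.25.
Option 1: Σ r·B − C = (1·0.25·0.0886) − 0.44 = -0.41785.
Option 2: r to a full niece or nephew = 0.25.
Option 2: r to an offspring = 0.5.
Option 2: Σ r·B − C = (1·0.25·0.3 + 2·0.5·0.417) − 0.29 = 0.202.
Option 2 has the higher net inclusive-fitness payoff.

Option 2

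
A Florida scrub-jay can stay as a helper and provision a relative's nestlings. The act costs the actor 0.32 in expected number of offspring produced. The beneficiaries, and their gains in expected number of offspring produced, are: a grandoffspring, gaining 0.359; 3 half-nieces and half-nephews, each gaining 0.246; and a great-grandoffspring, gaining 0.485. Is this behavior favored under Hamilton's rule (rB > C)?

No

Hamilton's rule: the trait is favored when the sum of r·B over every recipient exceeds the actor's cost C.
r to a grandoffspring = 1/4 (two parent–offspring links: r = (1/2)^2 = 1/4).
r to a half-niece or half-nephew = 0.125 (half-aunt/uncle↔niece/nephew: one path of length 3: r = (1/2)^3 = 1/8).
r to a great-grandoffspring = 1/8 (three parent–offspring links: r = (1/2)^3 = 1/8).
Summing one r·B term per recipient: 1·0.25·0.359 + 3·0.125·0.246 + 1·0.125·0.485 = 0.242625.
0.242625 < 0.32: the indirect benefit is less than the cost.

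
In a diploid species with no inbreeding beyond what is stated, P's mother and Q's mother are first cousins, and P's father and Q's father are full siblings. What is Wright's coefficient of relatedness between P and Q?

0.15625

Wright's path rule: contributions from independent ancestry routes add.
P and Q are related in two ways: second cousins through their mothers (r = 1/32) and first cousins through their fathers (r = 1/8).
r = 1/32 + 1/8 = 5/32 = 0.15625.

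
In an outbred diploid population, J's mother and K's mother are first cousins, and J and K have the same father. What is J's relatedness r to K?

0.28125

Independent pedigree routes through distinct common ancestors add.
J and K are related in two ways: second cousins through their mothers (r = 1/32) and half-sibs through their shared father (r = 1/4).
r = 1/32 + 1/4 = 9/32 = 0.28125.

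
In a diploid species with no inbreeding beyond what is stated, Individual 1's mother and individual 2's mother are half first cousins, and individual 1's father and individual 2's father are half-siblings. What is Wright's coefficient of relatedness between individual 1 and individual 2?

0.078125

Wright's path rule: contributions from independent ancestry routes add.
Individual 1 and individual 2 are related in two ways: half second cousins through their mothers (r = 1/64) and half first cousins through their fathers (r = 1/16).
r = 1/64 + 1/16 = 5/64 = 0.078125.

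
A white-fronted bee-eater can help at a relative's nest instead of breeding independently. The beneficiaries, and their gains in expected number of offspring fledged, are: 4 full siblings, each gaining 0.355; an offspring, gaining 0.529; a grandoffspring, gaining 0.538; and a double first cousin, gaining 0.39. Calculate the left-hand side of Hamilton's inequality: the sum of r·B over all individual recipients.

r to a full sibling = 0.5 (full sibs share both parents — two paths of length 2: r = 2·(1/2)^2 = 1/2).
r to an offspring = 0.5 (one parent–offspring link: r = (1/2)^1 = 1/2).
r to a grandoffspring = 0.25 (two parent–offspring links: r = (1/2)^2 = 1/4).
r to a double first cousin = 0.25 (double first cousins share both grandparent pairs — four paths of length 4: r = 4·(1/2)^4 = 1/4).
Summing one r·B term per recipient: 4·0.5·0.355 + 1·0.5·0.529 + 1·0.25·0.538 + 1·0.25·0.39 = 1.2065.

1.2065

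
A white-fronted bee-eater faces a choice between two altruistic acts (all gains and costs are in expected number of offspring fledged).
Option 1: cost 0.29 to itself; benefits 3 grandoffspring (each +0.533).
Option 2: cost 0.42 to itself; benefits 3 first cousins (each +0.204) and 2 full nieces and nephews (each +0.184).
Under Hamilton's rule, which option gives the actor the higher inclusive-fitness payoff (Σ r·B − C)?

Option 1

Option 1: r to a grandoffspring = 0.25.
Option 1: Σ r·B − C = (3·0.25·0.533) − 0.29 = 0.10975.
Option 2: r to a first cousin = 0.125.
Option 2: r to a full niece or nephew = 0.25.
Option 2: Σ r·B − C = (3·0.125·0.204 + 2·0.25·0.184) − 0.42 = -0.2515.
Option 1 has the higher net inclusive-fitness payoff.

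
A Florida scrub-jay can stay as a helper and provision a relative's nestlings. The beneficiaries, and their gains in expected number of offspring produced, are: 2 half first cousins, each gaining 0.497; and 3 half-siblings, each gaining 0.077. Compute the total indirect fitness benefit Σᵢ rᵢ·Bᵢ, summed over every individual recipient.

r to a half first cousin = 1/16 (half first cousins share one grandparent — one path of length 4: r = (1/2)^4 = 1/16).
r to a half-sibling = 1/4 (half-sibs share one parent — one path of length 2: r = (1/2)^2 = 1/4).
Summing one r·B term per recipient: 2·0.0625·0.497 + 3·0.25·0.077 = 0.119875.

0.119875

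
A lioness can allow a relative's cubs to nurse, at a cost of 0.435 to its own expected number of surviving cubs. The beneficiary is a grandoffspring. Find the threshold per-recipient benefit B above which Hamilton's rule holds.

r to a grandoffspring = 0.25 (two parent–offspring links: r = (1/2)^2 = 1/4).
Hamilton's rule with n recipients of equal r: n·r·B > C, so B > C/(n·r) = 0.435/(1·0.25) = 1.74.

1.74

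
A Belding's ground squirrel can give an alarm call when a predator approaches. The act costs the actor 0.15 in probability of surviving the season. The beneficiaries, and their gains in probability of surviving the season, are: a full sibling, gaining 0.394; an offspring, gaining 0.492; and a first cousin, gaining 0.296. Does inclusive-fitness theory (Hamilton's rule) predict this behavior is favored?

Hamilton's rule: the trait is favored when the sum of r·B over every recipient exceeds the actor's cost C.
r to a full sibling = 0.5 (full sibs share both parents — two paths of length 2: r = 2·(1/2)^2 = 1/2).
r to an offspring = 0.5 (one parent–offspring link: r = (1/2)^1 = 1/2).
r to a first cousin = 1/8 (first cousins share one grandparent pair — two paths of length 4: r = 2·(1/2)^4 = 1/8).
Summing one r·B term per recipient: 1·0.5·0.394 + 1·0.5·0.492 + 1·0.125·0.296 = 0.48.
0.48 > 0.15: the indirect benefit exceeds the cost.

Yes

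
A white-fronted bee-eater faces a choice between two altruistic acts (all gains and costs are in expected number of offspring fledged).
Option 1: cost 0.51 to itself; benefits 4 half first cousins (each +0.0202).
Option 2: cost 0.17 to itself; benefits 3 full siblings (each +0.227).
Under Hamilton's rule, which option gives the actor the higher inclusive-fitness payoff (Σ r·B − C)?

Option 2

Option 1: r to a half first cousin = 0.0625.
Option 1: Σ r·B − C = (4·0.0625·0.0202) − 0.51 = -0.50495.
Option 2: r to a full sibling = 0.5.
Option 2: Σ r·B − C = (3·0.5·0.227) − 0.17 = 0.1705.
Option 2 has the higher net inclusive-fitness payoff.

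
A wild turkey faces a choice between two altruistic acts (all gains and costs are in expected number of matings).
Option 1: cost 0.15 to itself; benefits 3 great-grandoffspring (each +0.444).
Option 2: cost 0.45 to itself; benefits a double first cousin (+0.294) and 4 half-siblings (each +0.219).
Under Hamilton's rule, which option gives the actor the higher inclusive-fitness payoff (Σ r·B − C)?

Option 1: r to a great-grandoffspring = 0.125.
Option 1: Σ r·B − C = (3·0.125·0.444) − 0.15 = 0.0165.
Option 2: r to a double first cousin = 0.25.
Option 2: r to a half-sibling = 0.25.
Option 2: Σ r·B − C = (1·0.25·0.294 + 4·0.25·0.219) − 0.45 = -0.1575.
Option 1 has the higher net inclusive-fitness payoff.

Option 1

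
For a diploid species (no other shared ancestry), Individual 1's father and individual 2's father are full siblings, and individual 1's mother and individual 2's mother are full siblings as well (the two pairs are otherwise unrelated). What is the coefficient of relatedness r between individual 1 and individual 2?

0.25

Relatedness sums over independent paths through distinct common ancestors.
Individual 1 and individual 2 are related in two ways: first cousins through their fathers (r = 1/8) and first cousins through their mothers (r = 1/8) — i.e. double first cousins.
r = 1/8 + 1/8 = 0.25.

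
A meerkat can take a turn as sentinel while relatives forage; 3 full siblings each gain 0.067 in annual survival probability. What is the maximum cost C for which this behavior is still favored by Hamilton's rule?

r to a full sibling = 1/2 (full sibs share both parents — two paths of length 2: r = 2·(1/2)^2 = 1/2).
Hamilton's rule: n·r·B > C, so the trait is favored while C < n·r·B = 3·0.5·0.067 = 0.1005.

0.1005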